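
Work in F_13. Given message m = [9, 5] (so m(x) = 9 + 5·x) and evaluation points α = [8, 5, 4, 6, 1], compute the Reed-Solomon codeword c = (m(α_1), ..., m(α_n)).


c = [10, 8, 3, 0, 1]

Message polynomial: m(x) = 9 + 5·x (mod 13).
For each evaluation point α_i, compute m(α_i) mod 13:
  α_1 = 8: Horner steps 5 → 10, so m(8) = 10.
  α_2 = 5: Horner steps 5 → 8, so m(5) = 8.
  α_3 = 4: Horner steps 5 → 3, so m(4) = 3.
  α_4 = 6: Horner steps 5 → 0, so m(6) = 0.
  α_5 = 1: Horner steps 5 → 1, so m(1) = 1.
Codeword c = [10, 8, 3, 0, 1] ∈ F_13^5.


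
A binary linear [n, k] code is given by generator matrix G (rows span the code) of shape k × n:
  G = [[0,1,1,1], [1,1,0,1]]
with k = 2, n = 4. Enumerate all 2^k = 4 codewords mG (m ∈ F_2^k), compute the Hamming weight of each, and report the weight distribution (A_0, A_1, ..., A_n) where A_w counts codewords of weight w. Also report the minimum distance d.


Weight distribution: A_0 = 1, A_2 = 1, A_3 = 2. Minimum distance d = 2.

Enumerate all 2^2 = 4 messages m ∈ F_2^2.
For each, compute codeword c = mG in F_2^4, then tally its weight.
  m = 00 → c = 0000, weight = 0.
  m = 10 → c = 0111, weight = 3.
  m = 01 → c = 1101, weight = 3.
  m = 11 → c = 1010, weight = 2.
Tally weights:
  weight 0: 1 codewords.
  weight 2: 1 codewords.
  weight 3: 2 codewords.
Minimum distance d = smallest w > 0 with A_w > 0 = 2.
Sanity: Σ A_w = 4 = 2^2 = 4 ✓.


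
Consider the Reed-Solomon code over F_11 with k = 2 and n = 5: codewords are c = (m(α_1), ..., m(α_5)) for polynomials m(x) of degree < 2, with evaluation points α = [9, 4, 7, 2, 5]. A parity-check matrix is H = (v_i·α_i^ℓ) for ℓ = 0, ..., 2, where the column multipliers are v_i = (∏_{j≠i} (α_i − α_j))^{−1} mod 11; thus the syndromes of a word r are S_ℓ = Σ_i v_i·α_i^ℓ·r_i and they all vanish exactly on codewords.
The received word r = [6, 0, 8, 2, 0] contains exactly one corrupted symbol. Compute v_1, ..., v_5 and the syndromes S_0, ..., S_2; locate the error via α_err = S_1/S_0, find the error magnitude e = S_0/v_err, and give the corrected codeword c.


S = (6, 8, 7), error at position 5, error magnitude e = 1, c = [6, 0, 8, 2, 10].

Step 1: column multipliers v_i = (∏_{j≠i}(α_i − α_j))^{−1} mod 11.
  i = 1 (α = 9): (9−4)(9−7)(9−2)(9−5) = 5·2·7·4 = 280 ≡ 5, so v_1 = 5^{−1} = 9 (mod 11).
  i = 2 (α = 4): (4−9)(4−7)(4−2)(4−5) = (−5)·(−3)·2·(−1) = −30 ≡ 3, so v_2 = 3^{−1} = 4 (mod 11).
  i = 3 (α = 7): (7−9)(7−4)(7−2)(7−5) = (−2)·3·5·2 = −60 ≡ 6, so v_3 = 6^{−1} = 2 (mod 11).
  i = 4 (α = 2): (2−9)(2−4)(2−7)(2−5) = (−7)·(−2)·(−5)·(−3) = 210 ≡ 1, so v_4 = 1^{−1} = 1 (mod 11).
  i = 5 (α = 5): (5−9)(5−4)(5−7)(5−2) = (−4)·1·(−2)·3 = 24 ≡ 2, so v_5 = 2^{−1} = 6 (mod 11).
  v = [9, 4, 2, 1, 6].
Step 2: syndromes of r = [6, 0, 8, 2, 0] (all sums mod 11).
  S_0 = Σ v_i r_i = 9·6 + 4·0 + 2·8 + 1·2 + 6·0 = 72 ≡ 6.
  S_1 = Σ v_i α_i r_i = 9·9·6 + 4·4·0 + 2·7·8 + 1·2·2 + 6·5·0 = 602 ≡ 8.
  α_i^2 mod 11 = [4, 5, 5, 4, 3].
  S_2 = Σ v_i α_i^2 r_i = 9·4·6 + 4·5·0 + 2·5·8 + 1·4·2 + 6·3·0 = 304 ≡ 7.
  S = (6, 8, 7) ≠ 0, so r is not a codeword (an error is present).
Step 3: locate the error. For a single error e at position i, S_ℓ = v_i·e·α_i^ℓ, so α_err = S_1/S_0.
  S_0^{−1} = 6^{−1} = 2 (mod 11), so α_err = 8·2 = 16 ≡ 5 = α_5. Error position i = 5.
  Consistency check: S_2/S_1 = 7·7 = 49 ≡ 5 = α_err ✓ (single-error assumption holds).
Step 4: error magnitude e = S_0/v_5 = S_0·∏_{j≠5}(α_5 − α_j) = 6·2 = 12 ≡ 1 (mod 11).
Step 5: correct position 5: c_5 = r_5 − e = 0 − 1 ≡ 10 (mod 11). Hence c = [6, 0, 8, 2, 10].
  Check: interpolating c through the α_i gives m(x) = 4 + 10·x (degree < 2) with m(α_i) = c_i for every i, so c is indeed a codeword.


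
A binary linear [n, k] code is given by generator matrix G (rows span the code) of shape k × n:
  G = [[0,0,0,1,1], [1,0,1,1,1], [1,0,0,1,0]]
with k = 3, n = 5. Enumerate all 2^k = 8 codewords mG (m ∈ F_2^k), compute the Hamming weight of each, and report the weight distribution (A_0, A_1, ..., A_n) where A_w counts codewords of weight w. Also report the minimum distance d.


Weight distribution: A_0 = 1, A_2 = 6, A_4 = 1. Minimum distance d = 2.

Enumerate all 2^3 = 8 messages m ∈ F_2^3.
For each, compute codeword c = mG in F_2^5, then tally its weight.
  m = 000 → c = 00000, weight = 0.
  m = 100 → c = 00011, weight = 2.
  m = 010 → c = 10111, weight = 4.
  m = 110 → c = 10100, weight = 2.
  m = 001 → c = 10010, weight = 2.
  m = 101 → c = 10001, weight = 2.
  m = 011 → c = 00101, weight = 2.
  m = 111 → c = 00110, weight = 2.
Tally weights:
  weight 0: 1 codewords.
  weight 2: 6 codewords.
  weight 4: 1 codewords.
Minimum distance d = smallest w > 0 with A_w > 0 = 2.
Sanity: Σ A_w = 8 = 2^3 = 8 ✓.


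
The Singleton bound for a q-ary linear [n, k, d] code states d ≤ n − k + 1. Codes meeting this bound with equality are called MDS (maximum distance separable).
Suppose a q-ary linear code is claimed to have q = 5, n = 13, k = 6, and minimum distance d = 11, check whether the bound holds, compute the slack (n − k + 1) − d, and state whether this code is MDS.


Singleton RHS = n − k + 1 = 8, slack = -3, bound violated (no such code; not MDS).

Singleton bound: d ≤ n − k + 1.
Here n = 13, k = 6, so n − k + 1 = 8.
Given d = 11, check d ≤ 8: NO.
Slack = (n − k + 1) − d = -3.
The slack is negative: d = 11 exceeds n − k + 1 = 8 by 3, so the Singleton bound is violated and no linear [13, 6, 11]_5 code can exist. In particular it is not MDS (MDS requires d = n − k + 1 exactly).
Description: the claimed parameters are [13, 6, 11]_5; such a code would be impossible (violates the Singleton bound).


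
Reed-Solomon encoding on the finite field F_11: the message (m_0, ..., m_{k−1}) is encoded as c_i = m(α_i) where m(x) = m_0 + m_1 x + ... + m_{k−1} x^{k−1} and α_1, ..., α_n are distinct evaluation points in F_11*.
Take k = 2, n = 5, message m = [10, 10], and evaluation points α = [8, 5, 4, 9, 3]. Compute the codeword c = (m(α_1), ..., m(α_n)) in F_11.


c = [2, 5, 6, 1, 7]

Message polynomial: m(x) = 10 + 10·x (mod 11).
For each evaluation point α_i, compute m(α_i) mod 11:
  α_1 = 8: Horner steps 10 → 2, so m(8) = 2.
  α_2 = 5: Horner steps 10 → 5, so m(5) = 5.
  α_3 = 4: Horner steps 10 → 6, so m(4) = 6.
  α_4 = 9: Horner steps 10 → 1, so m(9) = 1.
  α_5 = 3: Horner steps 10 → 7, so m(3) = 7.
Codeword c = [2, 5, 6, 1, 7] ∈ F_11^5.


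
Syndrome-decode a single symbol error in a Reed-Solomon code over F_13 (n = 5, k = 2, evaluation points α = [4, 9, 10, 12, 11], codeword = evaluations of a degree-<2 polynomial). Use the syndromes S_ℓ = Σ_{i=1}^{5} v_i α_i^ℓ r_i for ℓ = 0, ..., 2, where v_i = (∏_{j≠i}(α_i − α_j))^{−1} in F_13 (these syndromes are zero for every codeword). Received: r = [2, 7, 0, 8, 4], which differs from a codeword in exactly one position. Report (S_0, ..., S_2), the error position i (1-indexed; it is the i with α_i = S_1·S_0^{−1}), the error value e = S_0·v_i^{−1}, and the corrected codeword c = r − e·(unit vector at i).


S = (7, 11, 8), error at position 2, error magnitude e = 11, c = [2, 9, 0, 8, 4].

Step 1: column multipliers v_i = (∏_{j≠i}(α_i − α_j))^{−1} mod 13.
  i = 1 (α = 4): (4−9)(4−10)(4−12)(4−11) = (−5)·(−6)·(−8)·(−7) = 1680 ≡ 3, so v_1 = 3^{−1} = 9 (mod 13).
  i = 2 (α = 9): (9−4)(9−10)(9−12)(9−11) = 5·(−1)·(−3)·(−2) = −30 ≡ 9, so v_2 = 9^{−1} = 3 (mod 13).
  i = 3 (α = 10): (10−4)(10−9)(10−12)(10−11) = 6·1·(−2)·(−1) = 12 ≡ 12, so v_3 = 12^{−1} = 12 (mod 13).
  i = 4 (α = 12): (12−4)(12−9)(12−10)(12−11) = 8·3·2·1 = 48 ≡ 9, so v_4 = 9^{−1} = 3 (mod 13).
  i = 5 (α = 11): (11−4)(11−9)(11−10)(11−12) = 7·2·1·(−1) = −14 ≡ 12, so v_5 = 12^{−1} = 12 (mod 13).
  v = [9, 3, 12, 3, 12].
Step 2: syndromes of r = [2, 7, 0, 8, 4] (all sums mod 13).
  S_0 = Σ v_i r_i = 9·2 + 3·7 + 12·0 + 3·8 + 12·4 = 111 ≡ 7.
  S_1 = Σ v_i α_i r_i = 9·4·2 + 3·9·7 + 12·10·0 + 3·12·8 + 12·11·4 = 1077 ≡ 11.
  α_i^2 mod 13 = [3, 3, 9, 1, 4].
  S_2 = Σ v_i α_i^2 r_i = 9·3·2 + 3·3·7 + 12·9·0 + 3·1·8 + 12·4·4 = 333 ≡ 8.
  S = (7, 11, 8) ≠ 0, so r is not a codeword (an error is present).
Step 3: locate the error. For a single error e at position i, S_ℓ = v_i·e·α_i^ℓ, so α_err = S_1/S_0.
  S_0^{−1} = 7^{−1} = 2 (mod 13), so α_err = 11·2 = 22 ≡ 9 = α_2. Error position i = 2.
  Consistency check: S_2/S_1 = 8·6 = 48 ≡ 9 = α_err ✓ (single-error assumption holds).
Step 4: error magnitude e = S_0/v_2 = S_0·∏_{j≠2}(α_2 − α_j) = 7·9 = 63 ≡ 11 (mod 13).
Step 5: correct position 2: c_2 = r_2 − e = 7 − 11 ≡ 9 (mod 13). Hence c = [2, 9, 0, 8, 4].
  Check: interpolating c through the α_i gives m(x) = 12 + 4·x (degree < 2) with m(α_i) = c_i for every i, so c is indeed a codeword.


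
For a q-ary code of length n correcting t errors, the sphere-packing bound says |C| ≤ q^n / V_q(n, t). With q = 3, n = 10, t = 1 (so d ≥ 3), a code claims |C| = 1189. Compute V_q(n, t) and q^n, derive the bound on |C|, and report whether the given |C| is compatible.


V_q(n, t) = 21, q^n = 59049, Hamming bound = 2811, |C| = 1189 ≤ bound (satisfied).

Step 1: Compute V_q(n, t) = Σ_{j=0}^1 C(n, j) (q−1)^j.
  j = 0: C(10,0)·(2)^0 = 1·1 = 1.
  j = 1: C(10,1)·(2)^1 = 10·2 = 20.
  V_q(n, t) = 1 + 20 = 21.
Step 2: q^n = 3^10 = 59049.
Step 3: Hamming bound ⌊q^n / V_q(n,t)⌋ = ⌊59049/21⌋ = 2811.
Step 4: Compare |C| = 1189 to 2811: satisfied.
The claimed |C| lies below the Hamming bound.


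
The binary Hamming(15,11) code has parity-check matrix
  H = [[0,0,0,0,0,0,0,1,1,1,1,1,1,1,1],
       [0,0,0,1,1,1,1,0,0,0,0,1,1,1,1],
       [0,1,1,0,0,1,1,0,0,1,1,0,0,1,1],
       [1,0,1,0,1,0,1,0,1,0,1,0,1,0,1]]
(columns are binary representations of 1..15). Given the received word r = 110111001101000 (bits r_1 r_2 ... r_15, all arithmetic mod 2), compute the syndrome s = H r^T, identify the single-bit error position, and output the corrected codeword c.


s = (1, 0, 1, 1)^T, error position = 11, corrected codeword c = 110111001111000

Compute s = H r^T mod 2 one row at a time:
  s_1 = 0 + 1 + 1 + 0 + 1 + 0 + 0 + 0 = 3 ≡ 1 (mod 2).
  s_2 = 1 + 1 + 1 + 0 + 1 + 0 + 0 + 0 = 4 ≡ 0 (mod 2).
  s_3 = 1 + 0 + 1 + 0 + 1 + 0 + 0 + 0 = 3 ≡ 1 (mod 2).
  s_4 = 1 + 0 + 1 + 0 + 1 + 0 + 0 + 0 = 3 ≡ 1 (mod 2).
s = (1, 0, 1, 1)^T — this equals column 11 of H (binary 1011), so error is at position 11.
Correct: flip bit 11 of r = 110111001101000 to get c = 110111001111000.


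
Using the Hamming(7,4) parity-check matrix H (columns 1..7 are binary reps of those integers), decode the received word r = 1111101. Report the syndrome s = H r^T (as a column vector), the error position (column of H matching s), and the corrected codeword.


s = (1, 1, 0)^T, error position = 6, corrected codeword c = 1111111

Compute s = H r^T mod 2 one row at a time:
  s_1 = 1 + 1 + 0 + 1 = 3 ≡ 1 (mod 2).
  s_2 = 1 + 1 + 0 + 1 = 3 ≡ 1 (mod 2).
  s_3 = 1 + 1 + 1 + 1 = 4 ≡ 0 (mod 2).
s = (1, 1, 0)^T — this equals column 6 of H (binary 110), so error is at position 6.
Correct: flip bit 6 of r = 1111101 to get c = 1111111.


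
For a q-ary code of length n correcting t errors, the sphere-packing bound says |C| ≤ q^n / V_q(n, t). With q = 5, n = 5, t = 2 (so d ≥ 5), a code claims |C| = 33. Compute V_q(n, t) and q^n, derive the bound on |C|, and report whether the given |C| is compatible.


V_q(n, t) = 181, q^n = 3125, Hamming bound = 17, |C| = 33 > bound (violated).

Step 1: Compute V_q(n, t) = Σ_{j=0}^2 C(n, j) (q−1)^j.
  j = 0: C(5,0)·(4)^0 = 1·1 = 1.
  j = 1: C(5,1)·(4)^1 = 5·4 = 20.
  j = 2: C(5,2)·(4)^2 = 10·16 = 160.
  V_q(n, t) = 1 + 20 + 160 = 181.
Step 2: q^n = 5^5 = 3125.
Step 3: Hamming bound ⌊q^n / V_q(n,t)⌋ = ⌊3125/181⌋ = 17.
Step 4: Compare |C| = 33 to 17: violated.
The claimed |C| lies above the Hamming bound, so no 5-ary code of length 5 with d ≥ 5 can have 33 codewords.


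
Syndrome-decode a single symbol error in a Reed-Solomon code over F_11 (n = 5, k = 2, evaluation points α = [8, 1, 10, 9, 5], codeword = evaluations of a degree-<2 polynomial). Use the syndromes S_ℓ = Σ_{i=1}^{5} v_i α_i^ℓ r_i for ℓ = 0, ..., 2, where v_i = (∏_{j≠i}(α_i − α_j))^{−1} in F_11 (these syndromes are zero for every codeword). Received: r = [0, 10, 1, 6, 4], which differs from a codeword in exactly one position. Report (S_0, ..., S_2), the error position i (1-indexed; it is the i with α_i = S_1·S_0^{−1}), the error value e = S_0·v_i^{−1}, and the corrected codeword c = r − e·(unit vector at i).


S = (10, 10, 10), error at position 2, error magnitude e = 8, c = [0, 2, 1, 6, 4].

Step 1: column multipliers v_i = (∏_{j≠i}(α_i − α_j))^{−1} mod 11.
  i = 1 (α = 8): (8−1)(8−10)(8−9)(8−5) = 7·(−2)·(−1)·3 = 42 ≡ 9, so v_1 = 9^{−1} = 5 (mod 11).
  i = 2 (α = 1): (1−8)(1−10)(1−9)(1−5) = (−7)·(−9)·(−8)·(−4) = 2016 ≡ 3, so v_2 = 3^{−1} = 4 (mod 11).
  i = 3 (α = 10): (10−8)(10−1)(10−9)(10−5) = 2·9·1·5 = 90 ≡ 2, so v_3 = 2^{−1} = 6 (mod 11).
  i = 4 (α = 9): (9−8)(9−1)(9−10)(9−5) = 1·8·(−1)·4 = −32 ≡ 1, so v_4 = 1^{−1} = 1 (mod 11).
  i = 5 (α = 5): (5−8)(5−1)(5−10)(5−9) = (−3)·4·(−5)·(−4) = −240 ≡ 2, so v_5 = 2^{−1} = 6 (mod 11).
  v = [5, 4, 6, 1, 6].
Step 2: syndromes of r = [0, 10, 1, 6, 4] (all sums mod 11).
  S_0 = Σ v_i r_i = 5·0 + 4·10 + 6·1 + 1·6 + 6·4 = 76 ≡ 10.
  S_1 = Σ v_i α_i r_i = 5·8·0 + 4·1·10 + 6·10·1 + 1·9·6 + 6·5·4 = 274 ≡ 10.
  α_i^2 mod 11 = [9, 1, 1, 4, 3].
  S_2 = Σ v_i α_i^2 r_i = 5·9·0 + 4·1·10 + 6·1·1 + 1·4·6 + 6·3·4 = 142 ≡ 10.
  S = (10, 10, 10) ≠ 0, so r is not a codeword (an error is present).
Step 3: locate the error. For a single error e at position i, S_ℓ = v_i·e·α_i^ℓ, so α_err = S_1/S_0.
  S_0^{−1} = 10^{−1} = 10 (mod 11), so α_err = 10·10 = 100 ≡ 1 = α_2. Error position i = 2.
  Consistency check: S_2/S_1 = 10·10 = 100 ≡ 1 = α_err ✓ (single-error assumption holds).
Step 4: error magnitude e = S_0/v_2 = S_0·∏_{j≠2}(α_2 − α_j) = 10·3 = 30 ≡ 8 (mod 11).
Step 5: correct position 2: c_2 = r_2 − e = 10 − 8 ≡ 2 (mod 11). Hence c = [0, 2, 1, 6, 4].
  Check: interpolating c through the α_i gives m(x) = 7 + 6·x (degree < 2) with m(α_i) = c_i for every i, so c is indeed a codeword.


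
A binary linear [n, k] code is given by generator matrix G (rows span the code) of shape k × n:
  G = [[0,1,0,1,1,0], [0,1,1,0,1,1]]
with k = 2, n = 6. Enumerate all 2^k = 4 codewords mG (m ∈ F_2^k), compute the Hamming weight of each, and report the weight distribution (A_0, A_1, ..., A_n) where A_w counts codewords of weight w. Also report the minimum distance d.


Weight distribution: A_0 = 1, A_3 = 2, A_4 = 1. Minimum distance d = 3.

Enumerate all 2^2 = 4 messages m ∈ F_2^2.
For each, compute codeword c = mG in F_2^6, then tally its weight.
  m = 00 → c = 000000, weight = 0.
  m = 10 → c = 010110, weight = 3.
  m = 01 → c = 011011, weight = 4.
  m = 11 → c = 001101, weight = 3.
Tally weights:
  weight 0: 1 codewords.
  weight 3: 2 codewords.
  weight 4: 1 codewords.
Minimum distance d = smallest w > 0 with A_w > 0 = 3.
Sanity: Σ A_w = 4 = 2^2 = 4 ✓.


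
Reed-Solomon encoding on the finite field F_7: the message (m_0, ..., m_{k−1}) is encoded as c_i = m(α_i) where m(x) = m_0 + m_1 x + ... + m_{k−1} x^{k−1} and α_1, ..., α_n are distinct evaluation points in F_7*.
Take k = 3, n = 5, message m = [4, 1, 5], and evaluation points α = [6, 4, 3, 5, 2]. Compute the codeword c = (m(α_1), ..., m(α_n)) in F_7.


c = [1, 4, 3, 1, 5]

Message polynomial: m(x) = 4 + 1·x + 5·x^2 (mod 7).
For each evaluation point α_i, compute m(α_i) mod 7:
  α_1 = 6: Horner steps 5 → 3 → 1, so m(6) = 1.
  α_2 = 4: Horner steps 5 → 0 → 4, so m(4) = 4.
  α_3 = 3: Horner steps 5 → 2 → 3, so m(3) = 3.
  α_4 = 5: Horner steps 5 → 5 → 1, so m(5) = 1.
  α_5 = 2: Horner steps 5 → 4 → 5, so m(2) = 5.
Codeword c = [1, 4, 3, 1, 5] ∈ F_7^5.


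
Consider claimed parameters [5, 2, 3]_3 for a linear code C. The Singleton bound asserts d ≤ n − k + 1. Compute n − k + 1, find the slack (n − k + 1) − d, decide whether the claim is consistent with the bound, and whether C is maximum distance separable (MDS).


Singleton RHS = n − k + 1 = 4, slack = 1, bound satisfied, not MDS.

Singleton bound: d ≤ n − k + 1.
Here n = 5, k = 2, so n − k + 1 = 4.
Given d = 3, check d ≤ 4: YES.
Slack = (n − k + 1) − d = 1.
The code is NOT MDS (slack = 1 > 0).
Description: the claimed parameters are [5, 2, 3]_3; such a code would be non-MDS.


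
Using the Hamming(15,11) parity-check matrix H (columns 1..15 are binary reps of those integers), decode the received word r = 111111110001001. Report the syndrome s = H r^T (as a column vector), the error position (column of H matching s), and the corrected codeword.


s = (1, 0, 1, 1)^T, error position = 11, corrected codeword c = 111111110011001

Compute s = H r^T mod 2 one row at a time:
  s_1 = 1 + 0 + 0 + 0 + 1 + 0 + 0 + 1 = 3 ≡ 1 (mod 2).
  s_2 = 1 + 1 + 1 + 1 + 1 + 0 + 0 + 1 = 6 ≡ 0 (mod 2).
  s_3 = 1 + 1 + 1 + 1 + 0 + 0 + 0 + 1 = 5 ≡ 1 (mod 2).
  s_4 = 1 + 1 + 1 + 1 + 0 + 0 + 0 + 1 = 5 ≡ 1 (mod 2).
s = (1, 0, 1, 1)^T — this equals column 11 of H (binary 1011), so error is at position 11.
Correct: flip bit 11 of r = 111111110001001 to get c = 111111110011001.


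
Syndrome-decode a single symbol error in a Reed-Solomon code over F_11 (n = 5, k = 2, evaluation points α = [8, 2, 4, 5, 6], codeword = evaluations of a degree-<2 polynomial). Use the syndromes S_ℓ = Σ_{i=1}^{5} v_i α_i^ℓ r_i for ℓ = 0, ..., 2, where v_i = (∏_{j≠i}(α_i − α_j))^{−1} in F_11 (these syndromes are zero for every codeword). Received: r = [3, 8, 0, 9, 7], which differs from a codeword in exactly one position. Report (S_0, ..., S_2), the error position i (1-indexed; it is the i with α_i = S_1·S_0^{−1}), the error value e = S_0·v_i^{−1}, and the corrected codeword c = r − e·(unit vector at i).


S = (4, 8, 5), error at position 2, error magnitude e = 4, c = [3, 4, 0, 9, 7].

Step 1: column multipliers v_i = (∏_{j≠i}(α_i − α_j))^{−1} mod 11.
  i = 1 (α = 8): (8−2)(8−4)(8−5)(8−6) = 6·4·3·2 = 144 ≡ 1, so v_1 = 1^{−1} = 1 (mod 11).
  i = 2 (α = 2): (2−8)(2−4)(2−5)(2−6) = (−6)·(−2)·(−3)·(−4) = 144 ≡ 1, so v_2 = 1^{−1} = 1 (mod 11).
  i = 3 (α = 4): (4−8)(4−2)(4−5)(4−6) = (−4)·2·(−1)·(−2) = −16 ≡ 6, so v_3 = 6^{−1} = 2 (mod 11).
  i = 4 (α = 5): (5−8)(5−2)(5−4)(5−6) = (−3)·3·1·(−1) = 9 ≡ 9, so v_4 = 9^{−1} = 5 (mod 11).
  i = 5 (α = 6): (6−8)(6−2)(6−4)(6−5) = (−2)·4·2·1 = −16 ≡ 6, so v_5 = 6^{−1} = 2 (mod 11).
  v = [1, 1, 2, 5, 2].
Step 2: syndromes of r = [3, 8, 0, 9, 7] (all sums mod 11).
  S_0 = Σ v_i r_i = 1·3 + 1·8 + 2·0 + 5·9 + 2·7 = 70 ≡ 4.
  S_1 = Σ v_i α_i r_i = 1·8·3 + 1·2·8 + 2·4·0 + 5·5·9 + 2·6·7 = 349 ≡ 8.
  α_i^2 mod 11 = [9, 4, 5, 3, 3].
  S_2 = Σ v_i α_i^2 r_i = 1·9·3 + 1·4·8 + 2·5·0 + 5·3·9 + 2·3·7 = 236 ≡ 5.
  S = (4, 8, 5) ≠ 0, so r is not a codeword (an error is present).
Step 3: locate the error. For a single error e at position i, S_ℓ = v_i·e·α_i^ℓ, so α_err = S_1/S_0.
  S_0^{−1} = 4^{−1} = 3 (mod 11), so α_err = 8·3 = 24 ≡ 2 = α_2. Error position i = 2.
  Consistency check: S_2/S_1 = 5·7 = 35 ≡ 2 = α_err ✓ (single-error assumption holds).
Step 4: error magnitude e = S_0/v_2 = S_0·∏_{j≠2}(α_2 − α_j) = 4·1 = 4 ≡ 4 (mod 11).
Step 5: correct position 2: c_2 = r_2 − e = 8 − 4 ≡ 4 (mod 11). Hence c = [3, 4, 0, 9, 7].
  Check: interpolating c through the α_i gives m(x) = 8 + 9·x (degree < 2) with m(α_i) = c_i for every i, so c is indeed a codeword.


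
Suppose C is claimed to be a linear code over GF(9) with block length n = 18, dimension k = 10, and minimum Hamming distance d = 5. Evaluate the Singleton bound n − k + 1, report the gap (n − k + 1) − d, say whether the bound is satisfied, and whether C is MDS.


Singleton RHS = n − k + 1 = 9, slack = 4, bound satisfied, not MDS.

Singleton bound: d ≤ n − k + 1.
Here n = 18, k = 10, so n − k + 1 = 9.
Given d = 5, check d ≤ 9: YES.
Slack = (n − k + 1) − d = 4.
The code is NOT MDS (slack = 4 > 0).
Description: the claimed parameters are [18, 10, 5]_9; such a code would be non-MDS.


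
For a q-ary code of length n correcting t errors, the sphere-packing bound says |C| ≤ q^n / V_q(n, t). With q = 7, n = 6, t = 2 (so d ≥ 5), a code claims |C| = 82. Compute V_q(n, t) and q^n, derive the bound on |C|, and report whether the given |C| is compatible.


V_q(n, t) = 577, q^n = 117649, Hamming bound = 203, |C| = 82 ≤ bound (satisfied).

Step 1: Compute V_q(n, t) = Σ_{j=0}^2 C(n, j) (q−1)^j.
  j = 0: C(6,0)·(6)^0 = 1·1 = 1.
  j = 1: C(6,1)·(6)^1 = 6·6 = 36.
  j = 2: C(6,2)·(6)^2 = 15·36 = 540.
  V_q(n, t) = 1 + 36 + 540 = 577.
Step 2: q^n = 7^6 = 117649.
Step 3: Hamming bound ⌊q^n / V_q(n,t)⌋ = ⌊117649/577⌋ = 203.
Step 4: Compare |C| = 82 to 203: satisfied.
The claimed |C| lies below the Hamming bound.


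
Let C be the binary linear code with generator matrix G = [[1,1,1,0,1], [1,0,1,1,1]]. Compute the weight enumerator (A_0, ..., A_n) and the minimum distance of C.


Weight distribution: A_0 = 1, A_2 = 1, A_4 = 2. Minimum distance d = 2.

Enumerate all 2^2 = 4 messages m ∈ F_2^2.
For each, compute codeword c = mG in F_2^5, then tally its weight.
  m = 00 → c = 00000, weight = 0.
  m = 10 → c = 11101, weight = 4.
  m = 01 → c = 10111, weight = 4.
  m = 11 → c = 01010, weight = 2.
Tally weights:
  weight 0: 1 codewords.
  weight 2: 1 codewords.
  weight 4: 2 codewords.
Minimum distance d = smallest w > 0 with A_w > 0 = 2.
Sanity: Σ A_w = 4 = 2^2 = 4 ✓.


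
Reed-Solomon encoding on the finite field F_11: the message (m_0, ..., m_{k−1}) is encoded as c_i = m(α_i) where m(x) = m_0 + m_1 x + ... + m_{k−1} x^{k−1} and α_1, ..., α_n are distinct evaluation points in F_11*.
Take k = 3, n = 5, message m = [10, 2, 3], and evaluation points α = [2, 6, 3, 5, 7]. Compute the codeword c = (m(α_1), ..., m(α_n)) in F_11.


c = [4, 9, 10, 7, 6]

Message polynomial: m(x) = 10 + 2·x + 3·x^2 (mod 11).
For each evaluation point α_i, compute m(α_i) mod 11:
  α_1 = 2: Horner steps 3 → 8 → 4, so m(2) = 4.
  α_2 = 6: Horner steps 3 → 9 → 9, so m(6) = 9.
  α_3 = 3: Horner steps 3 → 0 → 10, so m(3) = 10.
  α_4 = 5: Horner steps 3 → 6 → 7, so m(5) = 7.
  α_5 = 7: Horner steps 3 → 1 → 6, so m(7) = 6.
Codeword c = [4, 9, 10, 7, 6] ∈ F_11^5.


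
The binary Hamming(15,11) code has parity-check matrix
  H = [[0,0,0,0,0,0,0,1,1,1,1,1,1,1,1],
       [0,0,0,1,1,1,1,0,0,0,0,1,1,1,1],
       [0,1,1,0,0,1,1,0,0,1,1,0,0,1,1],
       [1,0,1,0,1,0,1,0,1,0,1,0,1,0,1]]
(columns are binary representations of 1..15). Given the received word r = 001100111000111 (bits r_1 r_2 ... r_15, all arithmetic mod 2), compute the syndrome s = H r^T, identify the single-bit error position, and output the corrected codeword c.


s = (1, 1, 0, 1)^T, error position = 13, corrected codeword c = 001100111000011

Compute s = H r^T mod 2 one row at a time:
  s_1 = 1 + 1 + 0 + 0 + 0 + 1 + 1 + 1 = 5 ≡ 1 (mod 2).
  s_2 = 1 + 0 + 0 + 1 + 0 + 1 + 1 + 1 = 5 ≡ 1 (mod 2).
  s_3 = 0 + 1 + 0 + 1 + 0 + 0 + 1 + 1 = 4 ≡ 0 (mod 2).
  s_4 = 0 + 1 + 0 + 1 + 1 + 0 + 1 + 1 = 5 ≡ 1 (mod 2).
s = (1, 1, 0, 1)^T — this equals column 13 of H (binary 1101), so error is at position 13.
Correct: flip bit 13 of r = 001100111000111 to get c = 001100111000011.


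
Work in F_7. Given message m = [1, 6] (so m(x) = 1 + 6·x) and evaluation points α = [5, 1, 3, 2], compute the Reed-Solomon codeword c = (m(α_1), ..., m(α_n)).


c = [3, 0, 5, 6]

Message polynomial: m(x) = 1 + 6·x (mod 7).
For each evaluation point α_i, compute m(α_i) mod 7:
  α_1 = 5: Horner steps 6 → 3, so m(5) = 3.
  α_2 = 1: Horner steps 6 → 0, so m(1) = 0.
  α_3 = 3: Horner steps 6 → 5, so m(3) = 5.
  α_4 = 2: Horner steps 6 → 6, so m(2) = 6.
Codeword c = [3, 0, 5, 6] ∈ F_7^4.


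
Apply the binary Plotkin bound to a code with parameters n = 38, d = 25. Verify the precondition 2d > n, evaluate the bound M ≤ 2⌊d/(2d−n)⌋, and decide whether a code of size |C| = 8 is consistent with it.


Plotkin bound M ≤ 4; given |C| = 8 > bound (violated).

Check applicability: 2d = 50, n = 38.
2d − n = 12 > 0, so Plotkin applies.
Compute d/(2d−n) = 25/12 ≈ 2.0833.
⌊d/(2d−n)⌋ = 2.
Plotkin bound: M ≤ 2·2 = 4.
Given |C| = 8, check: VIOLATED.
This |C| is above the Plotkin bound, so no binary code with n = 38, d = 25 and 8 codewords exists.


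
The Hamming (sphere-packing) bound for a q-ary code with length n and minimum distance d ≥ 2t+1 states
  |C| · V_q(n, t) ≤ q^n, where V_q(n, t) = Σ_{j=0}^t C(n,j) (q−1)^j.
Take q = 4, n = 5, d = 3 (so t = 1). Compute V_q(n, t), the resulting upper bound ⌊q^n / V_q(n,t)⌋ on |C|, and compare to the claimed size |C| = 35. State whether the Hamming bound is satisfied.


V_q(n, t) = 16, q^n = 1024, Hamming bound = 64, |C| = 35 ≤ bound (satisfied).

Step 1: Compute V_q(n, t) = Σ_{j=0}^1 C(n, j) (q−1)^j.
  j = 0: C(5,0)·(3)^0 = 1·1 = 1.
  j = 1: C(5,1)·(3)^1 = 5·3 = 15.
  V_q(n, t) = 1 + 15 = 16.
Step 2: q^n = 4^5 = 1024.
Step 3: Hamming bound ⌊q^n / V_q(n,t)⌋ = ⌊1024/16⌋ = 64.
Step 4: Compare |C| = 35 to 64: satisfied.
The claimed |C| lies below the Hamming bound.


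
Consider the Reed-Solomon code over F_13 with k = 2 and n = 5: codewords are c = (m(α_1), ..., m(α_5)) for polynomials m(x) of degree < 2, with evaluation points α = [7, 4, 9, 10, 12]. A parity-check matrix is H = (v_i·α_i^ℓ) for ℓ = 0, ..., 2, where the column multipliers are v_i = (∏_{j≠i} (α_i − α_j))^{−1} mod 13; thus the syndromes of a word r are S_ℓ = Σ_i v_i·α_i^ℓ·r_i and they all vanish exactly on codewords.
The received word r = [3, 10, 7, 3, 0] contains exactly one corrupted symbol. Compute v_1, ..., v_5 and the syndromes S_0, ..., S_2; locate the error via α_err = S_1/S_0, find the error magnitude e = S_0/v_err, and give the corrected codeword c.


S = (11, 6, 8), error at position 4, error magnitude e = 7, c = [3, 10, 7, 9, 0].

Step 1: column multipliers v_i = (∏_{j≠i}(α_i − α_j))^{−1} mod 13.
  i = 1 (α = 7): (7−4)(7−9)(7−10)(7−12) = 3·(−2)·(−3)·(−5) = −90 ≡ 1, so v_1 = 1^{−1} = 1 (mod 13).
  i = 2 (α = 4): (4−7)(4−9)(4−10)(4−12) = (−3)·(−5)·(−6)·(−8) = 720 ≡ 5, so v_2 = 5^{−1} = 8 (mod 13).
  i = 3 (α = 9): (9−7)(9−4)(9−10)(9−12) = 2·5·(−1)·(−3) = 30 ≡ 4, so v_3 = 4^{−1} = 10 (mod 13).
  i = 4 (α = 10): (10−7)(10−4)(10−9)(10−12) = 3·6·1·(−2) = −36 ≡ 3, so v_4 = 3^{−1} = 9 (mod 13).
  i = 5 (α = 12): (12−7)(12−4)(12−9)(12−10) = 5·8·3·2 = 240 ≡ 6, so v_5 = 6^{−1} = 11 (mod 13).
  v = [1, 8, 10, 9, 11].
Step 2: syndromes of r = [3, 10, 7, 3, 0] (all sums mod 13).
  S_0 = Σ v_i r_i = 1·3 + 8·10 + 10·7 + 9·3 + 11·0 = 180 ≡ 11.
  S_1 = Σ v_i α_i r_i = 1·7·3 + 8·4·10 + 10·9·7 + 9·10·3 + 11·12·0 = 1241 ≡ 6.
  α_i^2 mod 13 = [10, 3, 3, 9, 1].
  S_2 = Σ v_i α_i^2 r_i = 1·10·3 + 8·3·10 + 10·3·7 + 9·9·3 + 11·1·0 = 723 ≡ 8.
  S = (11, 6, 8) ≠ 0, so r is not a codeword (an error is present).
Step 3: locate the error. For a single error e at position i, S_ℓ = v_i·e·α_i^ℓ, so α_err = S_1/S_0.
  S_0^{−1} = 11^{−1} = 6 (mod 13), so α_err = 6·6 = 36 ≡ 10 = α_4. Error position i = 4.
  Consistency check: S_2/S_1 = 8·11 = 88 ≡ 10 = α_err ✓ (single-error assumption holds).
Step 4: error magnitude e = S_0/v_4 = S_0·∏_{j≠4}(α_4 − α_j) = 11·3 = 33 ≡ 7 (mod 13).
Step 5: correct position 4: c_4 = r_4 − e = 3 − 7 ≡ 9 (mod 13). Hence c = [3, 10, 7, 9, 0].
  Check: interpolating c through the α_i gives m(x) = 2 + 2·x (degree < 2) with m(α_i) = c_i for every i, so c is indeed a codeword.


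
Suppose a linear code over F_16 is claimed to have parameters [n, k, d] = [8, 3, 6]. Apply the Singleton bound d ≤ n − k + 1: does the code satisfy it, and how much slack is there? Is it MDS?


Singleton RHS = n − k + 1 = 6, slack = 0, bound satisfied, MDS.

Singleton bound: d ≤ n − k + 1.
Here n = 8, k = 3, so n − k + 1 = 6.
Given d = 6, check d ≤ 6: YES.
Slack = (n − k + 1) − d = 0.
The code is MDS (slack = 0).
Description: the claimed parameters are [8, 3, 6]_16; such a code would be MDS (meets Singleton bound).


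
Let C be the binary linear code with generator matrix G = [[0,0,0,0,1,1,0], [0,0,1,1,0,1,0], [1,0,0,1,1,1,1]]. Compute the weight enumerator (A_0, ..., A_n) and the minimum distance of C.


Weight distribution: A_0 = 1, A_2 = 1, A_3 = 3, A_4 = 2, A_5 = 1. Minimum distance d = 2.

Enumerate all 2^3 = 8 messages m ∈ F_2^3.
For each, compute codeword c = mG in F_2^7, then tally its weight.
  m = 000 → c = 0000000, weight = 0.
  m = 100 → c = 0000110, weight = 2.
  m = 010 → c = 0011010, weight = 3.
  m = 110 → c = 0011100, weight = 3.
  m = 001 → c = 1001111, weight = 5.
  m = 101 → c = 1001001, weight = 3.
  m = 011 → c = 1010101, weight = 4.
  m = 111 → c = 1010011, weight = 4.
Tally weights:
  weight 0: 1 codewords.
  weight 2: 1 codewords.
  weight 3: 3 codewords.
  weight 4: 2 codewords.
  weight 5: 1 codewords.
Minimum distance d = smallest w > 0 with A_w > 0 = 2.
Sanity: Σ A_w = 8 = 2^3 = 8 ✓.


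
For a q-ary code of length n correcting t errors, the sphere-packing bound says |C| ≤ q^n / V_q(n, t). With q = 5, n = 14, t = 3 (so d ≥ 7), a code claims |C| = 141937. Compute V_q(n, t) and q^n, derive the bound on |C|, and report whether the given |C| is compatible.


V_q(n, t) = 24809, q^n = 6103515625, Hamming bound = 246020, |C| = 141937 ≤ bound (satisfied).

Step 1: Compute V_q(n, t) = Σ_{j=0}^3 C(n, j) (q−1)^j.
  j = 0: C(14,0)·(4)^0 = 1·1 = 1.
  j = 1: C(14,1)·(4)^1 = 14·4 = 56.
  j = 2: C(14,2)·(4)^2 = 91·16 = 1456.
  j = 3: C(14,3)·(4)^3 = 364·64 = 23296.
  V_q(n, t) = 1 + 56 + 1456 + 23296 = 24809.
Step 2: q^n = 5^14 = 6103515625.
Step 3: Hamming bound ⌊q^n / V_q(n,t)⌋ = ⌊6103515625/24809⌋ = 246020.
Step 4: Compare |C| = 141937 to 246020: satisfied.
The claimed |C| lies below the Hamming bound.


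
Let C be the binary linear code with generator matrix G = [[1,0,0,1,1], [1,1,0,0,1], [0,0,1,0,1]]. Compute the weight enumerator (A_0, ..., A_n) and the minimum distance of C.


Weight distribution: A_0 = 1, A_2 = 2, A_3 = 4, A_4 = 1. Minimum distance d = 2.

Enumerate all 2^3 = 8 messages m ∈ F_2^3.
For each, compute codeword c = mG in F_2^5, then tally its weight.
  m = 000 → c = 00000, weight = 0.
  m = 100 → c = 10011, weight = 3.
  m = 010 → c = 11001, weight = 3.
  m = 110 → c = 01010, weight = 2.
  m = 001 → c = 00101, weight = 2.
  m = 101 → c = 10110, weight = 3.
  m = 011 → c = 11100, weight = 3.
  m = 111 → c = 01111, weight = 4.
Tally weights:
  weight 0: 1 codewords.
  weight 2: 2 codewords.
  weight 3: 4 codewords.
  weight 4: 1 codewords.
Minimum distance d = smallest w > 0 with A_w > 0 = 2.
Sanity: Σ A_w = 8 = 2^3 = 8 ✓.


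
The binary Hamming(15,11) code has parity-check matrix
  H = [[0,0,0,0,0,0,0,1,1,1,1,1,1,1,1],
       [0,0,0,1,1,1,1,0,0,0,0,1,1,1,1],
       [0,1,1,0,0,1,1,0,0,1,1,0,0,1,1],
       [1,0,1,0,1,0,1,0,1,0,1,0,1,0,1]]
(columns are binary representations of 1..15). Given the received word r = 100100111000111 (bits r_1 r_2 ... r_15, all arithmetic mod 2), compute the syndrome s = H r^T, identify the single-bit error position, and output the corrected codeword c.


s = (1, 1, 1, 1)^T, error position = 15, corrected codeword c = 100100111000110

Compute s = H r^T mod 2 one row at a time:
  s_1 = 1 + 1 + 0 + 0 + 0 + 1 + 1 + 1 = 5 ≡ 1 (mod 2).
  s_2 = 1 + 0 + 0 + 1 + 0 + 1 + 1 + 1 = 5 ≡ 1 (mod 2).
  s_3 = 0 + 0 + 0 + 1 + 0 + 0 + 1 + 1 = 3 ≡ 1 (mod 2).
  s_4 = 1 + 0 + 0 + 1 + 1 + 0 + 1 + 1 = 5 ≡ 1 (mod 2).
s = (1, 1, 1, 1)^T — this equals column 15 of H (binary 1111), so error is at position 15.
Correct: flip bit 15 of r = 100100111000111 to get c = 100100111000110.


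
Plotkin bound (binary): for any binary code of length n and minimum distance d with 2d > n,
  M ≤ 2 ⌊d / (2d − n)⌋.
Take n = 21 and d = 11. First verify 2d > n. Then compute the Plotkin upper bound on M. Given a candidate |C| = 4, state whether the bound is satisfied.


Plotkin bound M ≤ 22; given |C| = 4 ≤ bound (satisfied).

Check applicability: 2d = 22, n = 21.
2d − n = 1 > 0, so Plotkin applies.
Compute d/(2d−n) = 11/1 ≈ 11.0000.
⌊d/(2d−n)⌋ = 11.
Plotkin bound: M ≤ 2·11 = 22.
Given |C| = 4, check: satisfied.
This |C| is below the Plotkin bound.


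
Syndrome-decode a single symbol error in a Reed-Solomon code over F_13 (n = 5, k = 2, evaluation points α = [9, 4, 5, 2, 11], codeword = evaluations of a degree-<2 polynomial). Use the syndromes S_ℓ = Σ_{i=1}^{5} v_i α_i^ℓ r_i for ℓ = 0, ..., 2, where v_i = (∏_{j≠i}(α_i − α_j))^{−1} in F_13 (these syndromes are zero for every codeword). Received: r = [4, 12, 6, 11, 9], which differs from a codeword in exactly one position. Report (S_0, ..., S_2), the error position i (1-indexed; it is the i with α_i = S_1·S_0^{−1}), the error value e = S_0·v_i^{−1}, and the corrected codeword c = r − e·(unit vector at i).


S = (8, 7, 11), error at position 1, error magnitude e = 9, c = [8, 12, 6, 11, 9].

Step 1: column multipliers v_i = (∏_{j≠i}(α_i − α_j))^{−1} mod 13.
  i = 1 (α = 9): (9−4)(9−5)(9−2)(9−11) = 5·4·7·(−2) = −280 ≡ 6, so v_1 = 6^{−1} = 11 (mod 13).
  i = 2 (α = 4): (4−9)(4−5)(4−2)(4−11) = (−5)·(−1)·2·(−7) = −70 ≡ 8, so v_2 = 8^{−1} = 5 (mod 13).
  i = 3 (α = 5): (5−9)(5−4)(5−2)(5−11) = (−4)·1·3·(−6) = 72 ≡ 7, so v_3 = 7^{−1} = 2 (mod 13).
  i = 4 (α = 2): (2−9)(2−4)(2−5)(2−11) = (−7)·(−2)·(−3)·(−9) = 378 ≡ 1, so v_4 = 1^{−1} = 1 (mod 13).
  i = 5 (α = 11): (11−9)(11−4)(11−5)(11−2) = 2·7·6·9 = 756 ≡ 2, so v_5 = 2^{−1} = 7 (mod 13).
  v = [11, 5, 2, 1, 7].
Step 2: syndromes of r = [4, 12, 6, 11, 9] (all sums mod 13).
  S_0 = Σ v_i r_i = 11·4 + 5·12 + 2·6 + 1·11 + 7·9 = 190 ≡ 8.
  S_1 = Σ v_i α_i r_i = 11·9·4 + 5·4·12 + 2·5·6 + 1·2·11 + 7·11·9 = 1411 ≡ 7.
  α_i^2 mod 13 = [3, 3, 12, 4, 4].
  S_2 = Σ v_i α_i^2 r_i = 11·3·4 + 5·3·12 + 2·12·6 + 1·4·11 + 7·4·9 = 752 ≡ 11.
  S = (8, 7, 11) ≠ 0, so r is not a codeword (an error is present).
Step 3: locate the error. For a single error e at position i, S_ℓ = v_i·e·α_i^ℓ, so α_err = S_1/S_0.
  S_0^{−1} = 8^{−1} = 5 (mod 13), so α_err = 7·5 = 35 ≡ 9 = α_1. Error position i = 1.
  Consistency check: S_2/S_1 = 11·2 = 22 ≡ 9 = α_err ✓ (single-error assumption holds).
Step 4: error magnitude e = S_0/v_1 = S_0·∏_{j≠1}(α_1 − α_j) = 8·6 = 48 ≡ 9 (mod 13).
Step 5: correct position 1: c_1 = r_1 − e = 4 − 9 ≡ 8 (mod 13). Hence c = [8, 12, 6, 11, 9].
  Check: interpolating c through the α_i gives m(x) = 10 + 7·x (degree < 2) with m(α_i) = c_i for every i, so c is indeed a codeword.


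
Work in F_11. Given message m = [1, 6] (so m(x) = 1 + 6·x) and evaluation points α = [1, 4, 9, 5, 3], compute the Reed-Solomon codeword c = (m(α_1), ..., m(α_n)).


c = [7, 3, 0, 9, 8]

Message polynomial: m(x) = 1 + 6·x (mod 11).
For each evaluation point α_i, compute m(α_i) mod 11:
  α_1 = 1: Horner steps 6 → 7, so m(1) = 7.
  α_2 = 4: Horner steps 6 → 3, so m(4) = 3.
  α_3 = 9: Horner steps 6 → 0, so m(9) = 0.
  α_4 = 5: Horner steps 6 → 9, so m(5) = 9.
  α_5 = 3: Horner steps 6 → 8, so m(3) = 8.
Codeword c = [7, 3, 0, 9, 8] ∈ F_11^5.


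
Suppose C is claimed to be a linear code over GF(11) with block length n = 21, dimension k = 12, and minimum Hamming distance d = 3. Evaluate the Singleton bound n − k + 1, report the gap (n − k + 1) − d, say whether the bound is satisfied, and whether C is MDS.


Singleton RHS = n − k + 1 = 10, slack = 7, bound satisfied, not MDS.

Singleton bound: d ≤ n − k + 1.
Here n = 21, k = 12, so n − k + 1 = 10.
Given d = 3, check d ≤ 10: YES.
Slack = (n − k + 1) − d = 7.
The code is NOT MDS (slack = 7 > 0).
Description: the claimed parameters are [21, 12, 3]_11; such a code would be non-MDS.


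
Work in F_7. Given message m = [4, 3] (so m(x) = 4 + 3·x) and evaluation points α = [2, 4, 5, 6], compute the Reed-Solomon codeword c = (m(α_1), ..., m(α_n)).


c = [3, 2, 5, 1]

Message polynomial: m(x) = 4 + 3·x (mod 7).
For each evaluation point α_i, compute m(α_i) mod 7:
  α_1 = 2: Horner steps 3 → 3, so m(2) = 3.
  α_2 = 4: Horner steps 3 → 2, so m(4) = 2.
  α_3 = 5: Horner steps 3 → 5, so m(5) = 5.
  α_4 = 6: Horner steps 3 → 1, so m(6) = 1.
Codeword c = [3, 2, 5, 1] ∈ F_7^4.


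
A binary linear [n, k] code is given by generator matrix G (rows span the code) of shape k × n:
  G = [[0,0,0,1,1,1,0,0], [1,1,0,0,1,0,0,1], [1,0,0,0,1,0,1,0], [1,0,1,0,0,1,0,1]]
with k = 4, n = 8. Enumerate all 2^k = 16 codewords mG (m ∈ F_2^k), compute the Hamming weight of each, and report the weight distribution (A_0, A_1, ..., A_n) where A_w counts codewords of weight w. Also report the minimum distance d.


Weight distribution: A_0 = 1, A_3 = 4, A_4 = 5, A_5 = 4, A_6 = 2. Minimum distance d = 3.

Enumerate all 2^4 = 16 messages m ∈ F_2^4.
For each, compute codeword c = mG in F_2^8, then tally its weight.
  m = 0000 → c = 00000000, weight = 0.
  m = 1000 → c = 00011100, weight = 3.
  m = 0100 → c = 11001001, weight = 4.
  m = 1100 → c = 11010101, weight = 5.
  m = 0010 → c = 10001010, weight = 3.
  m = 1010 → c = 10010110, weight = 4.
  m = 0110 → c = 01000011, weight = 3.
  m = 1110 → c = 01011111, weight = 6.
  m = 0001 → c = 10100101, weight = 4.
  m = 1001 → c = 10111001, weight = 5.
  m = 0101 → c = 01101100, weight = 4.
  m = 1101 → c = 01110000, weight = 3.
  m = 0011 → c = 00101111, weight = 5.
  m = 1011 → c = 00110011, weight = 4.
  m = 0111 → c = 11100110, weight = 5.
  m = 1111 → c = 11111010, weight = 6.
Tally weights:
  weight 0: 1 codewords.
  weight 3: 4 codewords.
  weight 4: 5 codewords.
  weight 5: 4 codewords.
  weight 6: 2 codewords.
Minimum distance d = smallest w > 0 with A_w > 0 = 3.
Sanity: Σ A_w = 16 = 2^4 = 16 ✓.


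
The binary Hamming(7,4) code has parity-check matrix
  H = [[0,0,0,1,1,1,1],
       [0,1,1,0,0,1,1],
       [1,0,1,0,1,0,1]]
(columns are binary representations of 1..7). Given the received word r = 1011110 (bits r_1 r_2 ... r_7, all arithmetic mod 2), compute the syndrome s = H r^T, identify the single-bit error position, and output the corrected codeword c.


s = (1, 0, 1)^T, error position = 5, corrected codeword c = 1011010

Compute s = H r^T mod 2 one row at a time:
  s_1 = 1 + 1 + 1 + 0 = 3 ≡ 1 (mod 2).
  s_2 = 0 + 1 + 1 + 0 = 2 ≡ 0 (mod 2).
  s_3 = 1 + 1 + 1 + 0 = 3 ≡ 1 (mod 2).
s = (1, 0, 1)^T — this equals column 5 of H (binary 101), so error is at position 5.
Correct: flip bit 5 of r = 1011110 to get c = 1011010.


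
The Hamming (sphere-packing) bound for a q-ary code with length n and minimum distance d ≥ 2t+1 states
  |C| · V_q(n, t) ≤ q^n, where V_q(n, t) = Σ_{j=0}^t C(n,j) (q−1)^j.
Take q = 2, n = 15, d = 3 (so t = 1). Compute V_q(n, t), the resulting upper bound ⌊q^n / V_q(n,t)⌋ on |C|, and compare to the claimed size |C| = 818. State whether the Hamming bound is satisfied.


V_q(n, t) = 16, q^n = 32768, Hamming bound = 2048, |C| = 818 ≤ bound (satisfied).

Step 1: Compute V_q(n, t) = Σ_{j=0}^1 C(n, j) (q−1)^j.
  j = 0: C(15,0)·(1)^0 = 1·1 = 1.
  j = 1: C(15,1)·(1)^1 = 15·1 = 15.
  V_q(n, t) = 1 + 15 = 16.
Step 2: q^n = 2^15 = 32768.
Step 3: Hamming bound ⌊q^n / V_q(n,t)⌋ = ⌊32768/16⌋ = 2048.
Step 4: Compare |C| = 818 to 2048: satisfied.
The claimed |C| lies below the Hamming bound.
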